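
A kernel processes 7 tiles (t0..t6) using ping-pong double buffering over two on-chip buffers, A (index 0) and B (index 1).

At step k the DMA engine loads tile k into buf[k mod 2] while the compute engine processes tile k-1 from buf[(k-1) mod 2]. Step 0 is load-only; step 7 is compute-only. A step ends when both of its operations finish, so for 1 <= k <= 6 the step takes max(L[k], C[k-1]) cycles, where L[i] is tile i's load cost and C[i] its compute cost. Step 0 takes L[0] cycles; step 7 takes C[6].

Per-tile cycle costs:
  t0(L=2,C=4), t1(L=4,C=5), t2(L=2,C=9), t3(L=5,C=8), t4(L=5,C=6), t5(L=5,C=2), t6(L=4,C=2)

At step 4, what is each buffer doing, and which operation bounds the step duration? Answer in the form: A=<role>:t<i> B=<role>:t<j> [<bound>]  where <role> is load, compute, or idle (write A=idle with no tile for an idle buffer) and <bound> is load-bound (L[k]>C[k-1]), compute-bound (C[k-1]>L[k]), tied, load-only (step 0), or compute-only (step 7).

k=0 load=t0/2c comp=- wait=2 total=2
k=1 load=t1/4c comp=t0/4c wait=4 total=6
k=2 load=t2/2c comp=t1/5c wait=5 total=11
k=3 load=t3/5c comp=t2/9c wait=9 total=20
k=4 load=t4/5c comp=t3/8c wait=8 total=28
k=5 load=t5/5c comp=t4/6c wait=6 total=34
k=6 load=t6/4c comp=t5/2c wait=4 total=38
k=7 load=- comp=t6/2c wait=2 total=40

step 4: A=load:t4 B=compute:t3 [compute-bound]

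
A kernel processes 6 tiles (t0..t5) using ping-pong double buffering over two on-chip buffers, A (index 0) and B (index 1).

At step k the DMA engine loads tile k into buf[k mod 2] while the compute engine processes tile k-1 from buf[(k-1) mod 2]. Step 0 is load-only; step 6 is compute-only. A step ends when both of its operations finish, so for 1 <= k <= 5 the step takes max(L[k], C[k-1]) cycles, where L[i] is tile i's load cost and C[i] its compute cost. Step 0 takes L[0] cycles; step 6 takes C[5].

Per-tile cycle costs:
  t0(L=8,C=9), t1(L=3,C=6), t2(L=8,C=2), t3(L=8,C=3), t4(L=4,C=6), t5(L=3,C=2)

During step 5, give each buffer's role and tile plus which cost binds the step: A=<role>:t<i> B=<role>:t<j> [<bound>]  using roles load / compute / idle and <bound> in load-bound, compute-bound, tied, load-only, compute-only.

k=0 load=t0/8c comp=- wait=8 total=8
k=1 load=t1/3c comp=t0/9c wait=9 total=17
k=2 load=t2/8c comp=t1/6c wait=8 total=25
k=3 load=t3/8c comp=t2/2c wait=8 total=33
k=4 load=t4/4c comp=t3/3c wait=4 total=37
k=5 load=t5/3c comp=t4/6c wait=6 total=43
k=6 load=- comp=t5/2c wait=2 total=45

step 5: A=compute:t4 B=load:t5 [compute-bound]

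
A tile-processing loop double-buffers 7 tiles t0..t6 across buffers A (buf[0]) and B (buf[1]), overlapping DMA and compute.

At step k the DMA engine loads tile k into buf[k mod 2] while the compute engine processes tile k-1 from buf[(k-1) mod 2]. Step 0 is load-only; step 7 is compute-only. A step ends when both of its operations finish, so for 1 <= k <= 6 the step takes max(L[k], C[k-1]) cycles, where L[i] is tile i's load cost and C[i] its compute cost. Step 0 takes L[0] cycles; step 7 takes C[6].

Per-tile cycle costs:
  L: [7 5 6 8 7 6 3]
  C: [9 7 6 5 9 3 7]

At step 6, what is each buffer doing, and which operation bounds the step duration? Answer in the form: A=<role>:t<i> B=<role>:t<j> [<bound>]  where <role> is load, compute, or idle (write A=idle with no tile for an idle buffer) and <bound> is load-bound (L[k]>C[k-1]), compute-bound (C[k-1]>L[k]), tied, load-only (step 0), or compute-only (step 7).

step 6: A=load:t6 B=compute:t5 [tied]

step 0: L[0]=7 → dur=7, Σ=7 | A=load:t0 B=idle [load-only]
step 1: L[1]=5 C[0]=9 → dur=9, Σ=16 | A=compute:t0 B=load:t1 [compute-bound]
step 2: L[2]=6 C[1]=7 → dur=7, Σ=23 | A=load:t2 B=compute:t1 [compute-bound]
step 3: L[3]=8 C[2]=6 → dur=8, Σ=31 | A=compute:t2 B=load:t3 [load-bound]
step 4: L[4]=7 C[3]=5 → dur=7, Σ=38 | A=load:t4 B=compute:t3 [load-bound]
step 5: L[5]=6 C[4]=9 → dur=9, Σ=47 | A=compute:t4 B=load:t5 [compute-bound]
step 6: L[6]=3 C[5]=3 → dur=3, Σ=50 | A=load:t6 B=compute:t5 [tied]
step 7: C[6]=7 → dur=7, Σ=57 | A=compute:t6 B=idle [compute-only]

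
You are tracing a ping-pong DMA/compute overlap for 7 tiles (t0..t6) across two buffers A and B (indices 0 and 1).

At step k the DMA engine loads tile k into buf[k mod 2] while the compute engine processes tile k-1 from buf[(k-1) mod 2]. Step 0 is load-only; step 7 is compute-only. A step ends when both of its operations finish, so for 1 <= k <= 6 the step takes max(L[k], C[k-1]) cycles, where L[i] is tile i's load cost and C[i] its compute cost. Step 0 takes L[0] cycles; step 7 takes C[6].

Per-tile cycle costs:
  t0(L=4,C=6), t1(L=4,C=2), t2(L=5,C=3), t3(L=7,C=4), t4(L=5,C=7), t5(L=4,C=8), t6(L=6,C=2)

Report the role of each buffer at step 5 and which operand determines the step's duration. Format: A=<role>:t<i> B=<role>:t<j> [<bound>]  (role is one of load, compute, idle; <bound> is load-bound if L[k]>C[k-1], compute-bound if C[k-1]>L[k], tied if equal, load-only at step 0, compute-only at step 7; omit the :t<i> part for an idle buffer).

k=0 load=t0/4c comp=- wait=4 total=4
k=1 load=t1/4c comp=t0/6c wait=6 total=10
k=2 load=t2/5c comp=t1/2c wait=5 total=15
k=3 load=t3/7c comp=t2/3c wait=7 total=22
k=4 load=t4/5c comp=t3/4c wait=5 total=27
k=5 load=t5/4c comp=t4/7c wait=7 total=34
k=6 load=t6/6c comp=t5/8c wait=8 total=42
k=7 load=- comp=t6/2c wait=2 total=44

step 5: A=compute:t4 B=load:t5 [compute-bound]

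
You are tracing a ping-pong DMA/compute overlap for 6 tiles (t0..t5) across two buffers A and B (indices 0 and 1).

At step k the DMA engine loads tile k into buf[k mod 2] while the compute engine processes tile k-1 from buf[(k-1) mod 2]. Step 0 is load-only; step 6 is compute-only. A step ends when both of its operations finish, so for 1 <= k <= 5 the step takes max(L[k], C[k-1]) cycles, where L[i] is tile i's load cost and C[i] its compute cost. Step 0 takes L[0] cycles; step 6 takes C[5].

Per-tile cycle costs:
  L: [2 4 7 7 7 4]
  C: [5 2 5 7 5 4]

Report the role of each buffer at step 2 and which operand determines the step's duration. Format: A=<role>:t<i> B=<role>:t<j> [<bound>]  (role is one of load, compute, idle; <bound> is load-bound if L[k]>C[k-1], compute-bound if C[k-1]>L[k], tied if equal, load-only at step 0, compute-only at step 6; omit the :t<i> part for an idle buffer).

k=0 load=t0/2c comp=- wait=2 total=2
k=1 load=t1/4c comp=t0/5c wait=5 total=7
k=2 load=t2/7c comp=t1/2c wait=7 total=14
k=3 load=t3/7c comp=t2/5c wait=7 total=21
k=4 load=t4/7c comp=t3/7c wait=7 total=28
k=5 load=t5/4c comp=t4/5c wait=5 total=33
k=6 load=- comp=t5/4c wait=4 total=37

step 2: A=load:t2 B=compute:t1 [load-bound]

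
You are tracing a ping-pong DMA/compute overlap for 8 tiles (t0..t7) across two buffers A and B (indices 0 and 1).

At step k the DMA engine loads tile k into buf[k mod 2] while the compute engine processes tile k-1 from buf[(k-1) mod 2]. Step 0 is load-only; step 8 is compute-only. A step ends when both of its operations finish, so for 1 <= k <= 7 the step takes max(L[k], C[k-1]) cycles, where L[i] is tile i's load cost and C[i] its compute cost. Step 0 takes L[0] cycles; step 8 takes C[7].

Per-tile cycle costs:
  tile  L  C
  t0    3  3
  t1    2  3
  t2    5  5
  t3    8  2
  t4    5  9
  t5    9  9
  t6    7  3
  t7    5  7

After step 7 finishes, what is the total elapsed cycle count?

step 0: L[0]=3 → dur=3, Σ=3 | A=load:t0 B=idle [load-only]
step 1: L[1]=2 C[0]=3 → dur=3, Σ=6 | A=compute:t0 B=load:t1 [compute-bound]
step 2: L[2]=5 C[1]=3 → dur=5, Σ=11 | A=load:t2 B=compute:t1 [load-bound]
step 3: L[3]=8 C[2]=5 → dur=8, Σ=19 | A=compute:t2 B=load:t3 [load-bound]
step 4: L[4]=5 C[3]=2 → dur=5, Σ=24 | A=load:t4 B=compute:t3 [load-bound]
step 5: L[5]=9 C[4]=9 → dur=9, Σ=33 | A=compute:t4 B=load:t5 [tied]
step 6: L[6]=7 C[5]=9 → dur=9, Σ=42 | A=load:t6 B=compute:t5 [compute-bound]
step 7: L[7]=5 C[6]=3 → dur=5, Σ=47 | A=compute:t6 B=load:t7 [load-bound]
step 8: C[7]=7 → dur=7, Σ=54 | A=idle B=compute:t7 [compute-only]

end_cycle[7] = 47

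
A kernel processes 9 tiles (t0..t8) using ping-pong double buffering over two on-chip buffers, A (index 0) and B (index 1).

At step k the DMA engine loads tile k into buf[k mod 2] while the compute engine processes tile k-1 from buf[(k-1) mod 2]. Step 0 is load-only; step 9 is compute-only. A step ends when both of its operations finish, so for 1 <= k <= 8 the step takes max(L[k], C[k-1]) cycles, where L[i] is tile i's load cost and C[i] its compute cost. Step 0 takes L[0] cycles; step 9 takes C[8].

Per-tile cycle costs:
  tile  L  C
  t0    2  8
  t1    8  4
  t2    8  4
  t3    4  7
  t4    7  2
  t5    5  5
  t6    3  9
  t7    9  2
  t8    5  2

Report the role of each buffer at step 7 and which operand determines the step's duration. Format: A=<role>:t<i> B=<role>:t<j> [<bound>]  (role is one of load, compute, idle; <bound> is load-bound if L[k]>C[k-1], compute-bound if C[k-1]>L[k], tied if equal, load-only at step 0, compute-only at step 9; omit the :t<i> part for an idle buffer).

[0] DMA t0→A (2c) ∥ CU idle ⇒ 2c, clock 2
[1] DMA t1→B (8c) ∥ CU A:t0 (8c) ⇒ 8c, clock 10
[2] DMA t2→A (8c) ∥ CU B:t1 (4c) ⇒ 8c, clock 18
[3] DMA t3→B (4c) ∥ CU A:t2 (4c) ⇒ 4c, clock 22
[4] DMA t4→A (7c) ∥ CU B:t3 (7c) ⇒ 7c, clock 29
[5] DMA t5→B (5c) ∥ CU A:t4 (2c) ⇒ 5c, clock 34
[6] DMA t6→A (3c) ∥ CU B:t5 (5c) ⇒ 5c, clock 39
[7] DMA t7→B (9c) ∥ CU A:t6 (9c) ⇒ 9c, clock 48
[8] DMA t8→A (5c) ∥ CU B:t7 (2c) ⇒ 5c, clock 53
[9] DMA idle ∥ CU A:t8 (2c) ⇒ 2c, clock 55

step 7: A=compute:t6 B=load:t7 [tied]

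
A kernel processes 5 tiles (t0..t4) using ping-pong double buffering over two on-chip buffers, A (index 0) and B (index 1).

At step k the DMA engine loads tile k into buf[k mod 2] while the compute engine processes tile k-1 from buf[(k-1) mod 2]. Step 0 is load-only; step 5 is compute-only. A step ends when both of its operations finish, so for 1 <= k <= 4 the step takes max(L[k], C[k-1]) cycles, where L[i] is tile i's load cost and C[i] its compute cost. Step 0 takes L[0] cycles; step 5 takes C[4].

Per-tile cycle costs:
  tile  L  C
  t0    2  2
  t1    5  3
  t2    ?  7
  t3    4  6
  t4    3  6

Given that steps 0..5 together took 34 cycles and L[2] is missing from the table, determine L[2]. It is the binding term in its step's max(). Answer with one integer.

L[2] = 8

step 0: dur = L[0]=2 = 2
step 1: dur = max(L[1]=5, C[0]=2) = 5
step 2: dur = max(L[2]=?, C[1]=3) = L[2]  (unknown; binding)
step 3: dur = max(L[3]=4, C[2]=7) = 7
step 4: dur = max(L[4]=3, C[3]=6) = 6
step 5: dur = C[4]=6 = 6
sum of known step durations = 26
dur[2] = total - known = 34 - 26 = 8
L[2] is the binding max in step 2, so L[2] = dur[2] = 8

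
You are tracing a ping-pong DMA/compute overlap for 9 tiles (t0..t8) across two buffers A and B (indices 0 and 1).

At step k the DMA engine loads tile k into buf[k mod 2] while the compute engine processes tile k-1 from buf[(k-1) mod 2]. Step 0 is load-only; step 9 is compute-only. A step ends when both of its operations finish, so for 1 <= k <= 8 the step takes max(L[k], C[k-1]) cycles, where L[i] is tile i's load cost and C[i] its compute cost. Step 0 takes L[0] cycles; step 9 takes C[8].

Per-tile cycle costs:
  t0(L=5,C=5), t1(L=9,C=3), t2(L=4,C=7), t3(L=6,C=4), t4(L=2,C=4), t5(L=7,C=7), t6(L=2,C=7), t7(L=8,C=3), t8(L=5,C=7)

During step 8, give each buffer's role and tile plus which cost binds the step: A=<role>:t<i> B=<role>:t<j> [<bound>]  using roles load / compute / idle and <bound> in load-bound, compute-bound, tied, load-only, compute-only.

step 8: A=load:t8 B=compute:t7 [load-bound]

  0. 5=5c; end=5; A:t0 B:-
  1. max(9,5)=9c; end=14; A:t0 B:t1
  2. max(4,3)=4c; end=18; A:t2 B:t1
  3. max(6,7)=7c; end=25; A:t2 B:t3
  4. max(2,4)=4c; end=29; A:t4 B:t3
  5. max(7,4)=7c; end=36; A:t4 B:t5
  6. max(2,7)=7c; end=43; A:t6 B:t5
  7. max(8,7)=8c; end=51; A:t6 B:t7
  8. max(5,3)=5c; end=56; A:t8 B:t7
  9. 7=7c; end=63; A:t8 B:t7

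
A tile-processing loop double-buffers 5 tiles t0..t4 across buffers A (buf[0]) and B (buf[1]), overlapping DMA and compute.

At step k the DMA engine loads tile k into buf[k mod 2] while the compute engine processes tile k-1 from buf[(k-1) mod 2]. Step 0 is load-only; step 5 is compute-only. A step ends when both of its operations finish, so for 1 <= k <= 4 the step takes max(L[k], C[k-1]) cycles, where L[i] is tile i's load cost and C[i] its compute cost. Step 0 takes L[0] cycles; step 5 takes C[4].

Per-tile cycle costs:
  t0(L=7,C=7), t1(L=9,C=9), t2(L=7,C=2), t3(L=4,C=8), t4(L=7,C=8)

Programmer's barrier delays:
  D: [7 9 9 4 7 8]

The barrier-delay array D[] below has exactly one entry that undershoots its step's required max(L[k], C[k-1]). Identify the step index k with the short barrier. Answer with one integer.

hazard at step 4

step 0: need L[0]=7 = 7; D[0]=7 ok
step 1: need max(L[1]=9,C[0]=7) = 9; D[1]=9 ok
step 2: need max(L[2]=7,C[1]=9) = 9; D[2]=9 ok
step 3: need max(L[3]=4,C[2]=2) = 4; D[3]=4 ok
step 4: need max(L[4]=7,C[3]=8) = 8; D[4]=7 SHORT
step 5: need C[4]=8 = 8; D[5]=8 ok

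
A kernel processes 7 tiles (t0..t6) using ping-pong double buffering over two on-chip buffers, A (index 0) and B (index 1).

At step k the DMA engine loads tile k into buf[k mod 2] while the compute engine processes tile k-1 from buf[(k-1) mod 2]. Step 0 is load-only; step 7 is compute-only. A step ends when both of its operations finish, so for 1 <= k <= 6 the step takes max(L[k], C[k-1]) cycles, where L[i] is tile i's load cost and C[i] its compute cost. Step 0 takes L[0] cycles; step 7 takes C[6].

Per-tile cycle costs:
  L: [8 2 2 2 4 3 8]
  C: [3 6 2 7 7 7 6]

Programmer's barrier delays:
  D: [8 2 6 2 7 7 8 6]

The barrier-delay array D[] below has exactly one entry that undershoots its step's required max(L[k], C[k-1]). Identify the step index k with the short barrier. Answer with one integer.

hazard at step 1

[0] required=L[0]=8=8 vs D=8 ok
[1] required=max(L[1]=2,C[0]=3)=3 vs D=2 SHORT
[2] required=max(L[2]=2,C[1]=6)=6 vs D=6 ok
[3] required=max(L[3]=2,C[2]=2)=2 vs D=2 ok
[4] required=max(L[4]=4,C[3]=7)=7 vs D=7 ok
[5] required=max(L[5]=3,C[4]=7)=7 vs D=7 ok
[6] required=max(L[6]=8,C[5]=7)=8 vs D=8 ok
[7] required=C[6]=6=6 vs D=6 ok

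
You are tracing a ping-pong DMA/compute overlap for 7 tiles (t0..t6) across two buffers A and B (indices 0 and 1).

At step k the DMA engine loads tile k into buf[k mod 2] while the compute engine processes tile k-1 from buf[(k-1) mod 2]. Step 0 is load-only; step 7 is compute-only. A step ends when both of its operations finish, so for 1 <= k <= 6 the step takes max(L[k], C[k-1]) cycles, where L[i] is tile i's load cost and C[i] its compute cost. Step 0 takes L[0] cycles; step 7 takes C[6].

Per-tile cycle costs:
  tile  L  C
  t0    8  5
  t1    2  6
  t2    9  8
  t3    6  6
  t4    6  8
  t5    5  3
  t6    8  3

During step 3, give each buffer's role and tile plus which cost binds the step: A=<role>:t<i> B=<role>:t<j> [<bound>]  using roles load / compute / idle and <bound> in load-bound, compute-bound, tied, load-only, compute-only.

step 3: A=compute:t2 B=load:t3 [compute-bound]

k=0 load=t0/8c comp=- wait=8 total=8
k=1 load=t1/2c comp=t0/5c wait=5 total=13
k=2 load=t2/9c comp=t1/6c wait=9 total=22
k=3 load=t3/6c comp=t2/8c wait=8 total=30
k=4 load=t4/6c comp=t3/6c wait=6 total=36
k=5 load=t5/5c comp=t4/8c wait=8 total=44
k=6 load=t6/8c comp=t5/3c wait=8 total=52
k=7 load=- comp=t6/3c wait=3 total=55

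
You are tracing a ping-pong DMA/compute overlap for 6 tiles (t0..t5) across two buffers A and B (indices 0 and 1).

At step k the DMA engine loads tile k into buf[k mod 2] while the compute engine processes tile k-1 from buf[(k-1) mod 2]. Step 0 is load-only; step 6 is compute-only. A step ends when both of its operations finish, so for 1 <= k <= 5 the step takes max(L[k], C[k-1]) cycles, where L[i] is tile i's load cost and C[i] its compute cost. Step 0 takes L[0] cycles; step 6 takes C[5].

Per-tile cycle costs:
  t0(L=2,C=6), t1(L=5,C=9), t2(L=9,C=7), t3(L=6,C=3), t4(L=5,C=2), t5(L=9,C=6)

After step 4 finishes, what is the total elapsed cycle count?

end_cycle[4] = 29

step 0: L[0]=2 → dur=2, Σ=2 | A=load:t0 B=idle [load-only]
step 1: L[1]=5 C[0]=6 → dur=6, Σ=8 | A=compute:t0 B=load:t1 [compute-bound]
step 2: L[2]=9 C[1]=9 → dur=9, Σ=17 | A=load:t2 B=compute:t1 [tied]
step 3: L[3]=6 C[2]=7 → dur=7, Σ=24 | A=compute:t2 B=load:t3 [compute-bound]
step 4: L[4]=5 C[3]=3 → dur=5, Σ=29 | A=load:t4 B=compute:t3 [load-bound]
step 5: L[5]=9 C[4]=2 → dur=9, Σ=38 | A=compute:t4 B=load:t5 [load-bound]
step 6: C[5]=6 → dur=6, Σ=44 | A=idle B=compute:t5 [compute-only]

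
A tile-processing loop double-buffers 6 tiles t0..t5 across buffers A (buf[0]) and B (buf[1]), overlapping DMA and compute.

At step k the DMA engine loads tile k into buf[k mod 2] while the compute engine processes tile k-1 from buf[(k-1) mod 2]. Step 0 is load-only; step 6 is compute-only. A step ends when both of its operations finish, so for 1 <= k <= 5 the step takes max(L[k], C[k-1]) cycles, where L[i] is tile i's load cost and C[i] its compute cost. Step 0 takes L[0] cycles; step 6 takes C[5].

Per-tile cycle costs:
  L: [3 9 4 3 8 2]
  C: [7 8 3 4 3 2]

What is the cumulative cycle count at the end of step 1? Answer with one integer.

step 0: L[0]=3 → dur=3, Σ=3 | A=load:t0 B=idle [load-only]
step 1: L[1]=9 C[0]=7 → dur=9, Σ=12 | A=compute:t0 B=load:t1 [load-bound]
step 2: L[2]=4 C[1]=8 → dur=8, Σ=20 | A=load:t2 B=compute:t1 [compute-bound]
step 3: L[3]=3 C[2]=3 → dur=3, Σ=23 | A=compute:t2 B=load:t3 [tied]
step 4: L[4]=8 C[3]=4 → dur=8, Σ=31 | A=load:t4 B=compute:t3 [load-bound]
step 5: L[5]=2 C[4]=3 → dur=3, Σ=34 | A=compute:t4 B=load:t5 [compute-bound]
step 6: C[5]=2 → dur=2, Σ=36 | A=idle B=compute:t5 [compute-only]

end_cycle[1] = 12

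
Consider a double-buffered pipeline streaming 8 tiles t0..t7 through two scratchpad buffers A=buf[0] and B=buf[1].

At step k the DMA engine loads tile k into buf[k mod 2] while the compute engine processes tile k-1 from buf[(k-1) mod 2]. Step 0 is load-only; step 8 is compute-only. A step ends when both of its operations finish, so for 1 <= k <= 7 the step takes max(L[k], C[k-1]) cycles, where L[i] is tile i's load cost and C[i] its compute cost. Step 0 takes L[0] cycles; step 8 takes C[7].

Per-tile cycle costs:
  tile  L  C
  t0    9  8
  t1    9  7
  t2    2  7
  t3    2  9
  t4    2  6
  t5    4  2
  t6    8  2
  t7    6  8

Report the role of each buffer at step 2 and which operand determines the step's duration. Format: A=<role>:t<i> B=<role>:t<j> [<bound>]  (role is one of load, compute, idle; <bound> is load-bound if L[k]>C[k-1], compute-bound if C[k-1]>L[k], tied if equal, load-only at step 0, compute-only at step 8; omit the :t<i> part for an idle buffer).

  0. 9=9c; end=9; A:t0 B:-
  1. max(9,8)=9c; end=18; A:t0 B:t1
  2. max(2,7)=7c; end=25; A:t2 B:t1
  3. max(2,7)=7c; end=32; A:t2 B:t3
  4. max(2,9)=9c; end=41; A:t4 B:t3
  5. max(4,6)=6c; end=47; A:t4 B:t5
  6. max(8,2)=8c; end=55; A:t6 B:t5
  7. max(6,2)=6c; end=61; A:t6 B:t7
  8. 8=8c; end=69; A:t6 B:t7

step 2: A=load:t2 B=compute:t1 [compute-bound]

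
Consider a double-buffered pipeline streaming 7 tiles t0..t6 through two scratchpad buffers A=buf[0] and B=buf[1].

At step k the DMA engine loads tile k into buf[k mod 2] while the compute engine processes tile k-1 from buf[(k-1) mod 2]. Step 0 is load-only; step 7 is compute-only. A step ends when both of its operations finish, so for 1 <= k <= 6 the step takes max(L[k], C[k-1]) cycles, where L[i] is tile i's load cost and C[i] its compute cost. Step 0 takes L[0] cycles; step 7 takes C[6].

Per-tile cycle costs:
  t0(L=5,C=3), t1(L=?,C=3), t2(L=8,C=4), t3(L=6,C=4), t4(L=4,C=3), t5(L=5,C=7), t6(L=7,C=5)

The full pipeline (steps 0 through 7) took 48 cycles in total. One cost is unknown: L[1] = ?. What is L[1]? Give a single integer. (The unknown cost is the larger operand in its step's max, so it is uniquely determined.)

step 0 | dur = L[0]=5 = 5
step 1 | dur = max(L[1]=?, C[0]=3) = L[1]  (unknown; binding)
step 2 | dur = max(L[2]=8, C[1]=3) = 8
step 3 | dur = max(L[3]=6, C[2]=4) = 6
step 4 | dur = max(L[4]=4, C[3]=4) = 4
step 5 | dur = max(L[5]=5, C[4]=3) = 5
step 6 | dur = max(L[6]=7, C[5]=7) = 7
step 7 | dur = C[6]=5 = 5
sum of known step durations = 40
dur[1] = total - known = 48 - 40 = 8
L[1] is the binding max in step 1, so L[1] = dur[1] = 8

L[1] = 8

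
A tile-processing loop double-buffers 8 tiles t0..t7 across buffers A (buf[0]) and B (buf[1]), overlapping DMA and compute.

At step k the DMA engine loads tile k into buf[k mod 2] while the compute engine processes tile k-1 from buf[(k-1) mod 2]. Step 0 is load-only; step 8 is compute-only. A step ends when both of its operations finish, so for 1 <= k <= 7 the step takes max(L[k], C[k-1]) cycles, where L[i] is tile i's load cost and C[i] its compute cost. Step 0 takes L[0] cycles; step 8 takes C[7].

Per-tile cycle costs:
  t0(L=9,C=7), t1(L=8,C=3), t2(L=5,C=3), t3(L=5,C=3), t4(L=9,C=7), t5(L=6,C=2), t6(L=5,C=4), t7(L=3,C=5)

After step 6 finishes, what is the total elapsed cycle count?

end_cycle[6] = 48

k=0 load=t0/9c comp=- wait=9 total=9
k=1 load=t1/8c comp=t0/7c wait=8 total=17
k=2 load=t2/5c comp=t1/3c wait=5 total=22
k=3 load=t3/5c comp=t2/3c wait=5 total=27
k=4 load=t4/9c comp=t3/3c wait=9 total=36
k=5 load=t5/6c comp=t4/7c wait=7 total=43
k=6 load=t6/5c comp=t5/2c wait=5 total=48
k=7 load=t7/3c comp=t6/4c wait=4 total=52
k=8 load=- comp=t7/5c wait=5 total=57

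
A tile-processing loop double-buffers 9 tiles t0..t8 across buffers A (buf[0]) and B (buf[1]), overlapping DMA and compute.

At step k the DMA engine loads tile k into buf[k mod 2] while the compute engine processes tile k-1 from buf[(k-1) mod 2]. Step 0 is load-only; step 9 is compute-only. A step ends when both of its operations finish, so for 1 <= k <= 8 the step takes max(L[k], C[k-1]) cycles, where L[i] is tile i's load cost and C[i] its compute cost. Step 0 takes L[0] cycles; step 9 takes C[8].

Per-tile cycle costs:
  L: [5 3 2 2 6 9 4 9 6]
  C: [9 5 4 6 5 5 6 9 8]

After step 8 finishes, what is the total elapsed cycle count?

k=0 load=t0/5c comp=- wait=5 total=5
k=1 load=t1/3c comp=t0/9c wait=9 total=14
k=2 load=t2/2c comp=t1/5c wait=5 total=19
k=3 load=t3/2c comp=t2/4c wait=4 total=23
k=4 load=t4/6c comp=t3/6c wait=6 total=29
k=5 load=t5/9c comp=t4/5c wait=9 total=38
k=6 load=t6/4c comp=t5/5c wait=5 total=43
k=7 load=t7/9c comp=t6/6c wait=9 total=52
k=8 load=t8/6c comp=t7/9c wait=9 total=61
k=9 load=- comp=t8/8c wait=8 total=69

end_cycle[8] = 61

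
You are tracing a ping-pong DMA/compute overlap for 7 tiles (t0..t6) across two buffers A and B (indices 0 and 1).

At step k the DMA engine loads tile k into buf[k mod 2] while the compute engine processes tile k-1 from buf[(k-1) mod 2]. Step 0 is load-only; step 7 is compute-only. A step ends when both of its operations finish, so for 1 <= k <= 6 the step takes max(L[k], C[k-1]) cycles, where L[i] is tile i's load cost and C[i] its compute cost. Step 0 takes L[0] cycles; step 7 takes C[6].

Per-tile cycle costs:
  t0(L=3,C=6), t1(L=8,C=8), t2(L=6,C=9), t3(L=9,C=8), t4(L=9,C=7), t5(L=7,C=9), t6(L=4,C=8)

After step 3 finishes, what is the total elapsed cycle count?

[0] DMA t0→A (3c) ∥ CU idle ⇒ 3c, clock 3
[1] DMA t1→B (8c) ∥ CU A:t0 (6c) ⇒ 8c, clock 11
[2] DMA t2→A (6c) ∥ CU B:t1 (8c) ⇒ 8c, clock 19
[3] DMA t3→B (9c) ∥ CU A:t2 (9c) ⇒ 9c, clock 28
[4] DMA t4→A (9c) ∥ CU B:t3 (8c) ⇒ 9c, clock 37
[5] DMA t5→B (7c) ∥ CU A:t4 (7c) ⇒ 7c, clock 44
[6] DMA t6→A (4c) ∥ CU B:t5 (9c) ⇒ 9c, clock 53
[7] DMA idle ∥ CU A:t6 (8c) ⇒ 8c, clock 61

end_cycle[3] = 28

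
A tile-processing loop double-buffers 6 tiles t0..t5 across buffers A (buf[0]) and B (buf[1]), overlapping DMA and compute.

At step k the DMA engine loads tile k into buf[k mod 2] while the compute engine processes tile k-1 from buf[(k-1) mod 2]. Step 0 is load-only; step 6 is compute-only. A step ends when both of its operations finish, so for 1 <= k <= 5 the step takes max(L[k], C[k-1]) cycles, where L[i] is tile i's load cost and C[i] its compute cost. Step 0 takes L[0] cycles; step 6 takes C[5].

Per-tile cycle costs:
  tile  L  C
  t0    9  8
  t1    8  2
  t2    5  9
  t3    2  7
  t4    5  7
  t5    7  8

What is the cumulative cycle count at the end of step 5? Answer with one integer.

step 0: L[0]=9 → dur=9, Σ=9 | A=load:t0 B=idle [load-only]
step 1: L[1]=8 C[0]=8 → dur=8, Σ=17 | A=compute:t0 B=load:t1 [tied]
step 2: L[2]=5 C[1]=2 → dur=5, Σ=22 | A=load:t2 B=compute:t1 [load-bound]
step 3: L[3]=2 C[2]=9 → dur=9, Σ=31 | A=compute:t2 B=load:t3 [compute-bound]
step 4: L[4]=5 C[3]=7 → dur=7, Σ=38 | A=load:t4 B=compute:t3 [compute-bound]
step 5: L[5]=7 C[4]=7 → dur=7, Σ=45 | A=compute:t4 B=load:t5 [tied]
step 6: C[5]=8 → dur=8, Σ=53 | A=idle B=compute:t5 [compute-only]

end_cycle[5] = 45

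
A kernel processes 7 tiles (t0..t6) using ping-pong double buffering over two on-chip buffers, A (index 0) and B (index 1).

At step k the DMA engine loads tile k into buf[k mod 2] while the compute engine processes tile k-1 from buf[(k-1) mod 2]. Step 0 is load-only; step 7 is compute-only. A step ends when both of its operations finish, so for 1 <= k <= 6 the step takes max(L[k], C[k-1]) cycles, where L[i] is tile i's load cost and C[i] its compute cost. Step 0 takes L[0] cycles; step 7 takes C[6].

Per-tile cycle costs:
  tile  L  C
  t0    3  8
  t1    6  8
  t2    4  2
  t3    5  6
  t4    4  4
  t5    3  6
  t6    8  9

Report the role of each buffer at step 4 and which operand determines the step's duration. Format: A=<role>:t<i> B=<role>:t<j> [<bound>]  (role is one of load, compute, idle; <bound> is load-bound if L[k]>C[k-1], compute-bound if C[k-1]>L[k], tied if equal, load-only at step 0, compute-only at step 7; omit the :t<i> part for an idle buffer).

step 4: A=load:t4 B=compute:t3 [compute-bound]

k=0 load=t0/3c comp=- wait=3 total=3
k=1 load=t1/6c comp=t0/8c wait=8 total=11
k=2 load=t2/4c comp=t1/8c wait=8 total=19
k=3 load=t3/5c comp=t2/2c wait=5 total=24
k=4 load=t4/4c comp=t3/6c wait=6 total=30
k=5 load=t5/3c comp=t4/4c wait=4 total=34
k=6 load=t6/8c comp=t5/6c wait=8 total=42
k=7 load=- comp=t6/9c wait=9 total=51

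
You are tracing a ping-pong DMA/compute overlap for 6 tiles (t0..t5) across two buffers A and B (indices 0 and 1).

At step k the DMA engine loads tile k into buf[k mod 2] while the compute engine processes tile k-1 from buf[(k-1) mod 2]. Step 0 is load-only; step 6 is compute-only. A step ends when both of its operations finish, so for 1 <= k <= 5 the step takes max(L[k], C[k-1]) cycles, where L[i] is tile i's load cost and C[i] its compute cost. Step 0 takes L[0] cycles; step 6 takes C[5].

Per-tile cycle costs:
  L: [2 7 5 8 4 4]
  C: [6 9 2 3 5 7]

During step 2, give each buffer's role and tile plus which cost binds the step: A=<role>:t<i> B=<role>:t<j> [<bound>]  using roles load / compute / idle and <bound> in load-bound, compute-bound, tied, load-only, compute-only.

step 2: A=load:t2 B=compute:t1 [compute-bound]

k=0 load=t0/2c comp=- wait=2 total=2
k=1 load=t1/7c comp=t0/6c wait=7 total=9
k=2 load=t2/5c comp=t1/9c wait=9 total=18
k=3 load=t3/8c comp=t2/2c wait=8 total=26
k=4 load=t4/4c comp=t3/3c wait=4 total=30
k=5 load=t5/4c comp=t4/5c wait=5 total=35
k=6 load=- comp=t5/7c wait=7 total=42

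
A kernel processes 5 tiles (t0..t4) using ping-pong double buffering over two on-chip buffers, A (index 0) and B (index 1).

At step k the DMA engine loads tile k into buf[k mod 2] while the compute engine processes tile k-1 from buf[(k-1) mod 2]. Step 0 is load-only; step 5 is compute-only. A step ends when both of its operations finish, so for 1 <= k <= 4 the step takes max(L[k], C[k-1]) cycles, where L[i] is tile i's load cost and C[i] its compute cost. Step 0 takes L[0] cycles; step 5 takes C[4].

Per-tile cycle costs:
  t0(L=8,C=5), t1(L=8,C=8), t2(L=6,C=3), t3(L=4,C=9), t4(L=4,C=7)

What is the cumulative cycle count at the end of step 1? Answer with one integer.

end_cycle[1] = 16

k=0 load=t0/8c comp=- wait=8 total=8
k=1 load=t1/8c comp=t0/5c wait=8 total=16
k=2 load=t2/6c comp=t1/8c wait=8 total=24
k=3 load=t3/4c comp=t2/3c wait=4 total=28
k=4 load=t4/4c comp=t3/9c wait=9 total=37
k=5 load=- comp=t4/7c wait=7 total=44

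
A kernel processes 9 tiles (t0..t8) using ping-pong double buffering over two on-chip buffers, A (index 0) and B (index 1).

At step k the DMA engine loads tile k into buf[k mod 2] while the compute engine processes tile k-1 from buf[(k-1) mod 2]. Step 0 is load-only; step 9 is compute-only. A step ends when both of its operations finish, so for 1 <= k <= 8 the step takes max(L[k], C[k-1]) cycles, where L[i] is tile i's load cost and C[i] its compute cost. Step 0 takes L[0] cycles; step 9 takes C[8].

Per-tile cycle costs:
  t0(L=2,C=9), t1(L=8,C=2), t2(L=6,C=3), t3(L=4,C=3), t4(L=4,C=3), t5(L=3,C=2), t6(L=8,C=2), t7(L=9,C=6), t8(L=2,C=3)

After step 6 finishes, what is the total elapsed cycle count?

[0] DMA t0→A (2c) ∥ CU idle ⇒ 2c, clock 2
[1] DMA t1→B (8c) ∥ CU A:t0 (9c) ⇒ 9c, clock 11
[2] DMA t2→A (6c) ∥ CU B:t1 (2c) ⇒ 6c, clock 17
[3] DMA t3→B (4c) ∥ CU A:t2 (3c) ⇒ 4c, clock 21
[4] DMA t4→A (4c) ∥ CU B:t3 (3c) ⇒ 4c, clock 25
[5] DMA t5→B (3c) ∥ CU A:t4 (3c) ⇒ 3c, clock 28
[6] DMA t6→A (8c) ∥ CU B:t5 (2c) ⇒ 8c, clock 36
[7] DMA t7→B (9c) ∥ CU A:t6 (2c) ⇒ 9c, clock 45
[8] DMA t8→A (2c) ∥ CU B:t7 (6c) ⇒ 6c, clock 51
[9] DMA idle ∥ CU A:t8 (3c) ⇒ 3c, clock 54

end_cycle[6] = 36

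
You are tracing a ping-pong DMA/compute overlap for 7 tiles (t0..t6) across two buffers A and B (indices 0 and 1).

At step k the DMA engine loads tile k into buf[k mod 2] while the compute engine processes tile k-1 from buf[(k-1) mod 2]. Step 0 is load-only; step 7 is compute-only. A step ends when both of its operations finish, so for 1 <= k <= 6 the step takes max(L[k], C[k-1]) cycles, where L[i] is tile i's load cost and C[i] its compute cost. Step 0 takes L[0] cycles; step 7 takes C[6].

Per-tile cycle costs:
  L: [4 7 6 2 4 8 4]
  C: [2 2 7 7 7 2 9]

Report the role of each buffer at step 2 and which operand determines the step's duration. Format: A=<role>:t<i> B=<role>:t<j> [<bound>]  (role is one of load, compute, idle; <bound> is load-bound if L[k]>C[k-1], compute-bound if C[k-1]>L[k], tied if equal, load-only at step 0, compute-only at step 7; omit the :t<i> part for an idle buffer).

step 2: A=load:t2 B=compute:t1 [load-bound]

[0] DMA t0→A (4c) ∥ CU idle ⇒ 4c, clock 4
[1] DMA t1→B (7c) ∥ CU A:t0 (2c) ⇒ 7c, clock 11
[2] DMA t2→A (6c) ∥ CU B:t1 (2c) ⇒ 6c, clock 17
[3] DMA t3→B (2c) ∥ CU A:t2 (7c) ⇒ 7c, clock 24
[4] DMA t4→A (4c) ∥ CU B:t3 (7c) ⇒ 7c, clock 31
[5] DMA t5→B (8c) ∥ CU A:t4 (7c) ⇒ 8c, clock 39
[6] DMA t6→A (4c) ∥ CU B:t5 (2c) ⇒ 4c, clock 43
[7] DMA idle ∥ CU A:t6 (9c) ⇒ 9c, clock 52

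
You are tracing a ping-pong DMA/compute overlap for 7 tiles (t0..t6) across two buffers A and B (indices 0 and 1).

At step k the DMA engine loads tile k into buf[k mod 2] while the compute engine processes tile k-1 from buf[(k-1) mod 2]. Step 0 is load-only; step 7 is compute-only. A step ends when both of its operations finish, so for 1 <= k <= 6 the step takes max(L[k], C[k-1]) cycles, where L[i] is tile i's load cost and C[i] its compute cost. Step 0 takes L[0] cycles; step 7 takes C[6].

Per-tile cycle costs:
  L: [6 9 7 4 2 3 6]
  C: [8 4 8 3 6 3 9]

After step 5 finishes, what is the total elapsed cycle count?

end_cycle[5] = 39

step 0: L[0]=6 → dur=6, Σ=6 | A=load:t0 B=idle [load-only]
step 1: L[1]=9 C[0]=8 → dur=9, Σ=15 | A=compute:t0 B=load:t1 [load-bound]
step 2: L[2]=7 C[1]=4 → dur=7, Σ=22 | A=load:t2 B=compute:t1 [load-bound]
step 3: L[3]=4 C[2]=8 → dur=8, Σ=30 | A=compute:t2 B=load:t3 [compute-bound]
step 4: L[4]=2 C[3]=3 → dur=3, Σ=33 | A=load:t4 B=compute:t3 [compute-bound]
step 5: L[5]=3 C[4]=6 → dur=6, Σ=39 | A=compute:t4 B=load:t5 [compute-bound]
step 6: L[6]=6 C[5]=3 → dur=6, Σ=45 | A=load:t6 B=compute:t5 [load-bound]
step 7: C[6]=9 → dur=9, Σ=54 | A=compute:t6 B=idle [compute-only]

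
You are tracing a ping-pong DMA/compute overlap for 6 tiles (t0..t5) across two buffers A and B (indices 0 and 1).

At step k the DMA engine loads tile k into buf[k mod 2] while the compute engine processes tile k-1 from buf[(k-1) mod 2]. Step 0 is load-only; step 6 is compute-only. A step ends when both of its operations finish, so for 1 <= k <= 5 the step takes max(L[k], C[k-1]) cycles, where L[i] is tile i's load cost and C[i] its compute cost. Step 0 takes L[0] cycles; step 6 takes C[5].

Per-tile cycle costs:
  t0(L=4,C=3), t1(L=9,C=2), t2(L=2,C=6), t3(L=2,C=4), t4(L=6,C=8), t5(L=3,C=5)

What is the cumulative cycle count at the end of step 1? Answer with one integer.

end_cycle[1] = 13

step 0: L[0]=4 → dur=4, Σ=4 | A=load:t0 B=idle [load-only]
step 1: L[1]=9 C[0]=3 → dur=9, Σ=13 | A=compute:t0 B=load:t1 [load-bound]
step 2: L[2]=2 C[1]=2 → dur=2, Σ=15 | A=load:t2 B=compute:t1 [tied]
step 3: L[3]=2 C[2]=6 → dur=6, Σ=21 | A=compute:t2 B=load:t3 [compute-bound]
step 4: L[4]=6 C[3]=4 → dur=6, Σ=27 | A=load:t4 B=compute:t3 [load-bound]
step 5: L[5]=3 C[4]=8 → dur=8, Σ=35 | A=compute:t4 B=load:t5 [compute-bound]
step 6: C[5]=5 → dur=5, Σ=40 | A=idle B=compute:t5 [compute-only]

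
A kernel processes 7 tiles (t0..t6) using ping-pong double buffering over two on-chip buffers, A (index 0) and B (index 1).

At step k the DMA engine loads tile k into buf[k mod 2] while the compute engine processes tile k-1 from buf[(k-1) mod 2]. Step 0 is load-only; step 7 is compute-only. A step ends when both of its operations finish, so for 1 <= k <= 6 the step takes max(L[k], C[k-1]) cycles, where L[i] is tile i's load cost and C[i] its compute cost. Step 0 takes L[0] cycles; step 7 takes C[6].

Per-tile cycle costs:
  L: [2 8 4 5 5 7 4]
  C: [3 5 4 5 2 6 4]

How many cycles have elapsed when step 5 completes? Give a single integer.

step 0: L[0]=2 → dur=2, Σ=2 | A=load:t0 B=idle [load-only]
step 1: L[1]=8 C[0]=3 → dur=8, Σ=10 | A=compute:t0 B=load:t1 [load-bound]
step 2: L[2]=4 C[1]=5 → dur=5, Σ=15 | A=load:t2 B=compute:t1 [compute-bound]
step 3: L[3]=5 C[2]=4 → dur=5, Σ=20 | A=compute:t2 B=load:t3 [load-bound]
step 4: L[4]=5 C[3]=5 → dur=5, Σ=25 | A=load:t4 B=compute:t3 [tied]
step 5: L[5]=7 C[4]=2 → dur=7, Σ=32 | A=compute:t4 B=load:t5 [load-bound]
step 6: L[6]=4 C[5]=6 → dur=6, Σ=38 | A=load:t6 B=compute:t5 [compute-bound]
step 7: C[6]=4 → dur=4, Σ=42 | A=compute:t6 B=idle [compute-only]

end_cycle[5] = 32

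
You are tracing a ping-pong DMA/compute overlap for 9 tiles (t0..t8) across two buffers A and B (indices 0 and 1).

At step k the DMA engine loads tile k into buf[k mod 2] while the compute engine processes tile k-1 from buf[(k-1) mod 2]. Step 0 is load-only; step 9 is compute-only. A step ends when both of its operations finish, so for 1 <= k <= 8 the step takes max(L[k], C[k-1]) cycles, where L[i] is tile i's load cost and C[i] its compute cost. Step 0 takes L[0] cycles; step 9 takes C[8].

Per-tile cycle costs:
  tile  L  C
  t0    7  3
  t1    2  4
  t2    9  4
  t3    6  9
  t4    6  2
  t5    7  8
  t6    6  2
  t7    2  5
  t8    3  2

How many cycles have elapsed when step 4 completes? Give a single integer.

k=0 load=t0/7c comp=- wait=7 total=7
k=1 load=t1/2c comp=t0/3c wait=3 total=10
k=2 load=t2/9c comp=t1/4c wait=9 total=19
k=3 load=t3/6c comp=t2/4c wait=6 total=25
k=4 load=t4/6c comp=t3/9c wait=9 total=34
k=5 load=t5/7c comp=t4/2c wait=7 total=41
k=6 load=t6/6c comp=t5/8c wait=8 total=49
k=7 load=t7/2c comp=t6/2c wait=2 total=51
k=8 load=t8/3c comp=t7/5c wait=5 total=56
k=9 load=- comp=t8/2c wait=2 total=58

end_cycle[4] = 34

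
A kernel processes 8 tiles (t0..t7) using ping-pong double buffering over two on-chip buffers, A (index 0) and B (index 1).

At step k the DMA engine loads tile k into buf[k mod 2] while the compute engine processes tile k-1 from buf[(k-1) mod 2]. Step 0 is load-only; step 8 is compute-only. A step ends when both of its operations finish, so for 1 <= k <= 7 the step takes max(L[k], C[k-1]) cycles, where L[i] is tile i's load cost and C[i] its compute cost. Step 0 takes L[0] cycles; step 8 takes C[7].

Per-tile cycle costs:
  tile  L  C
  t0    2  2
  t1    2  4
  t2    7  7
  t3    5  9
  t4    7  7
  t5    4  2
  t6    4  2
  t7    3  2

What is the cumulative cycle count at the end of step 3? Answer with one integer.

end_cycle[3] = 18

  0. 2=2c; end=2; A:t0 B:-
  1. max(2,2)=2c; end=4; A:t0 B:t1
  2. max(7,4)=7c; end=11; A:t2 B:t1
  3. max(5,7)=7c; end=18; A:t2 B:t3
  4. max(7,9)=9c; end=27; A:t4 B:t3
  5. max(4,7)=7c; end=34; A:t4 B:t5
  6. max(4,2)=4c; end=38; A:t6 B:t5
  7. max(3,2)=3c; end=41; A:t6 B:t7
  8. 2=2c; end=43; A:t6 B:t7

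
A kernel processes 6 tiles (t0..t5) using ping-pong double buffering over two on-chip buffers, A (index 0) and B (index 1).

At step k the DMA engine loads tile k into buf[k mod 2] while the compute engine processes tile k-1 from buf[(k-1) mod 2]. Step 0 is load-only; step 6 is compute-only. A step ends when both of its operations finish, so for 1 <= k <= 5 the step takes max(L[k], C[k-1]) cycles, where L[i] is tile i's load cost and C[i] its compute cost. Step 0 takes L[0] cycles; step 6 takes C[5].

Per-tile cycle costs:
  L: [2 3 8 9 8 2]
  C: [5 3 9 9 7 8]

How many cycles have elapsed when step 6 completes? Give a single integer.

  0. 2=2c; end=2; A:t0 B:-
  1. max(3,5)=5c; end=7; A:t0 B:t1
  2. max(8,3)=8c; end=15; A:t2 B:t1
  3. max(9,9)=9c; end=24; A:t2 B:t3
  4. max(8,9)=9c; end=33; A:t4 B:t3
  5. max(2,7)=7c; end=40; A:t4 B:t5
  6. 8=8c; end=48; A:t4 B:t5

end_cycle[6] = 48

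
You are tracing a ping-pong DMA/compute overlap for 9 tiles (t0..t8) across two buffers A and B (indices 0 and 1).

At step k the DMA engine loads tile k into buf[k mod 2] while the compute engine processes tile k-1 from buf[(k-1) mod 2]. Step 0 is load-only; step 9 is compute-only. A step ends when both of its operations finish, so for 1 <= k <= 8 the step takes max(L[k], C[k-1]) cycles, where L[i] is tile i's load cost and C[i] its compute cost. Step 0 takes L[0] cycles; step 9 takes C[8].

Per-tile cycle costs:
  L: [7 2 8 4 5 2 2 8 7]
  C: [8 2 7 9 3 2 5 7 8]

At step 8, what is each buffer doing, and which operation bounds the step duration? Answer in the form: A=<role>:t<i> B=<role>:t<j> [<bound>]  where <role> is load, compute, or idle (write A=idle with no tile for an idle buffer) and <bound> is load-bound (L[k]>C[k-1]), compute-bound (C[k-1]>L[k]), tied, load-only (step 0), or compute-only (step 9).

[0] DMA t0→A (7c) ∥ CU idle ⇒ 7c, clock 7
[1] DMA t1→B (2c) ∥ CU A:t0 (8c) ⇒ 8c, clock 15
[2] DMA t2→A (8c) ∥ CU B:t1 (2c) ⇒ 8c, clock 23
[3] DMA t3→B (4c) ∥ CU A:t2 (7c) ⇒ 7c, clock 30
[4] DMA t4→A (5c) ∥ CU B:t3 (9c) ⇒ 9c, clock 39
[5] DMA t5→B (2c) ∥ CU A:t4 (3c) ⇒ 3c, clock 42
[6] DMA t6→A (2c) ∥ CU B:t5 (2c) ⇒ 2c, clock 44
[7] DMA t7→B (8c) ∥ CU A:t6 (5c) ⇒ 8c, clock 52
[8] DMA t8→A (7c) ∥ CU B:t7 (7c) ⇒ 7c, clock 59
[9] DMA idle ∥ CU A:t8 (8c) ⇒ 8c, clock 67

step 8: A=load:t8 B=compute:t7 [tied]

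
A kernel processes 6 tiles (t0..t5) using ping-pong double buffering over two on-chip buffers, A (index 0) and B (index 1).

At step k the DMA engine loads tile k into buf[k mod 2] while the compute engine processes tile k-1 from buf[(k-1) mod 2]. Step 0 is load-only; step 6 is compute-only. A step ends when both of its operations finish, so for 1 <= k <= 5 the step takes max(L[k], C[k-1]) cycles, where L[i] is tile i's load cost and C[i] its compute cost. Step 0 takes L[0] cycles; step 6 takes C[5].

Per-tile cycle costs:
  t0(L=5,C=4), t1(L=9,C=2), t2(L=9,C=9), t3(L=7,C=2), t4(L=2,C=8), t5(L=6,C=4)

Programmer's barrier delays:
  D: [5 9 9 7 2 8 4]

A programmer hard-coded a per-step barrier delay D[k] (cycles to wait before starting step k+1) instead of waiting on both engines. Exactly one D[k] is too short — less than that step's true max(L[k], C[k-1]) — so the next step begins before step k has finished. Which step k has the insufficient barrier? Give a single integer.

hazard at step 3

k=0 barrier L[0]=5→5c, D[0]=5 ok
k=1 barrier max(L[1]=9,C[0]=4)→9c, D[1]=9 ok
k=2 barrier max(L[2]=9,C[1]=2)→9c, D[2]=9 ok
k=3 barrier max(L[3]=7,C[2]=9)→9c, D[3]=7 SHORT
k=4 barrier max(L[4]=2,C[3]=2)→2c, D[4]=2 ok
k=5 barrier max(L[5]=6,C[4]=8)→8c, D[5]=8 ok
k=6 barrier C[5]=4→4c, D[6]=4 ok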